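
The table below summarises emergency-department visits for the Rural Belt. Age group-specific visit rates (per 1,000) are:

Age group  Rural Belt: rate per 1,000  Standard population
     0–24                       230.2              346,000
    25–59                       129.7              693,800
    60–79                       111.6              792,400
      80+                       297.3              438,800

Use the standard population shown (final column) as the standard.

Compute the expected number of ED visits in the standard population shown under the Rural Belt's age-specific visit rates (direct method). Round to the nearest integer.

Expected ED visits = Σ (standard pop × age-specific rate ÷ 1,000)
= 346,000×230.2/1,000 + 693,800×129.7/1,000 + 792,400×111.6/1,000 + 438,800×297.3/1,000
= 79649.20 + 89985.86 + 88431.84 + 130455.24 = 388522.14.

388522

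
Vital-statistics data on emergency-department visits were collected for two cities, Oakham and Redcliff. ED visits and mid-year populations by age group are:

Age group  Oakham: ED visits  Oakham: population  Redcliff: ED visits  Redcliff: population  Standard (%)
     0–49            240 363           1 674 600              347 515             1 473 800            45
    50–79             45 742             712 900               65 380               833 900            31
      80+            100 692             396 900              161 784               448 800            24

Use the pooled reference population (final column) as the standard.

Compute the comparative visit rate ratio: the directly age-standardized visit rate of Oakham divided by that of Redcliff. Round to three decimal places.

Age-specific rates per 1 000 for Oakham: 143.535, 64.163, 253.696.
For Redcliff: 235.795, 78.403, 360.481.
Standard weights: 0.45, 0.31, 0.24.
Oakham: 0.4500×143.535 + 0.3100×64.163 + 0.2400×253.696 = 145.3682 per 1 000.
Redcliff: 0.4500×235.795 + 0.3100×78.403 + 0.2400×360.481 = 216.9282 per 1 000.
Ratio = 145.3682 ÷ 216.9282 = 0.67012.

0.670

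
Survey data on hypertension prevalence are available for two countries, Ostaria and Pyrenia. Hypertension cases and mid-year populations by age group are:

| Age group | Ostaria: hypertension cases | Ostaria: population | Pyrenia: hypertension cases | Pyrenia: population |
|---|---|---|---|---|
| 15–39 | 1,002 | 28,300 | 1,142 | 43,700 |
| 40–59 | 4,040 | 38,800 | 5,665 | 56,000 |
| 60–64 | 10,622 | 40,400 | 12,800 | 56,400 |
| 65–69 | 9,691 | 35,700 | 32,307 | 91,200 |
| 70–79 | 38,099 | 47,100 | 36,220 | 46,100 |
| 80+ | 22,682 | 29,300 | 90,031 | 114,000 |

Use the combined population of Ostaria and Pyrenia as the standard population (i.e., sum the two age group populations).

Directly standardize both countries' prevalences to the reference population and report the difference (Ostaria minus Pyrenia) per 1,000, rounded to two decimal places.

Age-specific rates per 1,000 for Ostaria: 35.406, 104.124, 262.921, 271.457, 808.896, 774.130.
For Pyrenia: 26.133, 101.161, 226.950, 354.243, 785.683, 789.746.
Combined standard total = 627,000; weights = 0.1148, 0.1512, 0.1544, 0.2024, 0.1486, 0.2285.
Ostaria: 0.1148×35.406 + 0.1512×104.124 + 0.1544×262.921 + 0.2024×271.457 + 0.1486×808.896 + 0.2285×774.130 = 412.5050 per 1,000.
Pyrenia: 0.1148×26.133 + 0.1512×101.161 + 0.1544×226.950 + 0.2024×354.243 + 0.1486×785.683 + 0.2285×789.746 = 422.3128 per 1,000.
Difference = 412.5050 − 422.3128 = -9.8077.

-9.81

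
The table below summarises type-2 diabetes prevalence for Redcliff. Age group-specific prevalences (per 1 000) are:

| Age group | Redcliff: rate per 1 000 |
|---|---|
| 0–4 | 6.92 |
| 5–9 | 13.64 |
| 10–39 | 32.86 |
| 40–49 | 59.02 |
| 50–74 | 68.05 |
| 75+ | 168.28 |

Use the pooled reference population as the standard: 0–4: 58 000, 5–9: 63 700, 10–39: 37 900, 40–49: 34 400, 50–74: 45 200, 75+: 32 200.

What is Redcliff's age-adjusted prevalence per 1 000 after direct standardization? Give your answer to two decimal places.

Standard total = 271 400; weights = 0.2137, 0.2347, 0.1396, 0.1268, 0.1665, 0.1186.
Standardized rate: 0.2137×6.92 + 0.2347×13.64 + 0.1396×32.86 + 0.1268×59.02 + 0.1665×68.05 + 0.1186×168.28 = 48.0486 per 1 000.

48.05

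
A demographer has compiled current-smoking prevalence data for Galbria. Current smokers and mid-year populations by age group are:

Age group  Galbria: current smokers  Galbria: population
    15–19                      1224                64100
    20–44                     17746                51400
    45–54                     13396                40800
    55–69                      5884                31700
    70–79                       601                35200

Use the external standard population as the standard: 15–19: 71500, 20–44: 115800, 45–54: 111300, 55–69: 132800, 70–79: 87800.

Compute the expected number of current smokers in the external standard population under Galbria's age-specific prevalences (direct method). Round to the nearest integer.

Age-specific rates per 1000 for Galbria: 19.095, 345.253, 328.333, 185.615, 17.074.
Expected current smokers = Σ (standard pop × age-specific rate ÷ 1000)
= 71500×19.095/1000 + 115800×345.253/1000 + 111300×328.333/1000 + 132800×185.615/1000 + 87800×17.074/1000
= 1365.30 + 39980.29 + 36543.50 + 24649.69 + 1499.09 = 104037.87.

104038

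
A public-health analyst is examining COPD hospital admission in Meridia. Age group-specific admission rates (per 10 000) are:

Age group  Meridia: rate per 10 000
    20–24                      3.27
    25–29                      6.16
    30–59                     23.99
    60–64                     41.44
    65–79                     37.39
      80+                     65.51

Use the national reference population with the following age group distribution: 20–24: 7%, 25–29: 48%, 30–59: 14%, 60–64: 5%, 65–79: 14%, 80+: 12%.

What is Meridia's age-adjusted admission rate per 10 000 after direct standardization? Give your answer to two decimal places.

Standard weights: 0.07, 0.48, 0.14, 0.05, 0.14, 0.12.
Standardized rate: 0.0700×3.27 + 0.4800×6.16 + 0.1400×23.99 + 0.0500×41.44 + 0.1400×37.39 + 0.1200×65.51 = 21.7121 per 10 000.

21.71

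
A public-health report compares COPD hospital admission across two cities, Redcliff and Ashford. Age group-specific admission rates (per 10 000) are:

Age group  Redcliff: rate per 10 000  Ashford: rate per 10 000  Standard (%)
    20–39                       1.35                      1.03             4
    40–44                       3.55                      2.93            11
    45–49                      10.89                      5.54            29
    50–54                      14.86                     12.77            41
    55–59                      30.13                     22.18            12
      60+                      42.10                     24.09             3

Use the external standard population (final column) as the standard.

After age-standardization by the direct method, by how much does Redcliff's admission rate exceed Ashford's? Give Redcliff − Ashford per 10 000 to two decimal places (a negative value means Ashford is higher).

3.98

Standard weights: 0.04, 0.11, 0.29, 0.41, 0.12, 0.03.
Redcliff: 0.0400×1.35 + 0.1100×3.55 + 0.2900×10.89 + 0.4100×14.86 + 0.1200×30.13 + 0.0300×42.10 = 14.5738 per 10 000.
Ashford: 0.0400×1.03 + 0.1100×2.93 + 0.2900×5.54 + 0.4100×12.77 + 0.1200×22.18 + 0.0300×24.09 = 10.5901 per 10 000.
Difference = 14.5738 − 10.5901 = 3.9837.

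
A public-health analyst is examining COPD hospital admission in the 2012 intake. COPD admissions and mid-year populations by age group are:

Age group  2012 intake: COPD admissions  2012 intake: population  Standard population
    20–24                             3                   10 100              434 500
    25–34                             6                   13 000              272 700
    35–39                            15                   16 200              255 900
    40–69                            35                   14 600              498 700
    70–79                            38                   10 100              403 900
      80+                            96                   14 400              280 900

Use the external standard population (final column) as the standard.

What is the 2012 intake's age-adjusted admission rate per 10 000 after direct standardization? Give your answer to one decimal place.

23.7

Age-specific rates per 10 000 for the 2012 intake: 2.97, 4.62, 9.26, 23.97, 37.62, 66.67.
Standard total = 2 146 600; weights = 0.2024, 0.1270, 0.1192, 0.2323, 0.1882, 0.1309.
Standardized rate: 0.2024×2.97 + 0.1270×4.62 + 0.1192×9.26 + 0.2323×23.97 + 0.1882×37.62 + 0.1309×66.67 = 23.6638 per 10 000.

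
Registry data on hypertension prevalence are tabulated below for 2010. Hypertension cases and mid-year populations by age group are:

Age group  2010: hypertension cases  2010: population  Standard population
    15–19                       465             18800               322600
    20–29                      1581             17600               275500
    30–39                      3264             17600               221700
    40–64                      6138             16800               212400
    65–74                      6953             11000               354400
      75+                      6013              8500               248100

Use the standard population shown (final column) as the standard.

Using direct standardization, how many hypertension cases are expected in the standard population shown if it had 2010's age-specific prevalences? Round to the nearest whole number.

Age-specific rates per 1000 for 2010: 24.734, 89.830, 185.455, 365.357, 632.091, 707.412.
Expected hypertension cases = Σ (standard pop × age-specific rate ÷ 1000)
= 322600×24.734/1000 + 275500×89.830/1000 + 221700×185.455/1000 + 212400×365.357/1000 + 354400×632.091/1000 + 248100×707.412/1000
= 7979.20 + 24748.04 + 41115.27 + 77601.86 + 224013.02 + 175508.86 = 550966.25.

550966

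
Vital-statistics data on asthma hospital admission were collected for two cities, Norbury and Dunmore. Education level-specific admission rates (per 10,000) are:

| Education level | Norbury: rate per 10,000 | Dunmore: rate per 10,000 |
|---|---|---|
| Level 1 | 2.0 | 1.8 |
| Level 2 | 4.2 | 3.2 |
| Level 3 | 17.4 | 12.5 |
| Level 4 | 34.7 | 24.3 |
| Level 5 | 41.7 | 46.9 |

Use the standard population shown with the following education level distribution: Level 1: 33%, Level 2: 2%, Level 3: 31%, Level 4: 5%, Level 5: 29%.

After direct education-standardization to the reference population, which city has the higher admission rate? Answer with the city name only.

Norbury

Standard weights: 0.33, 0.02, 0.31, 0.05, 0.29.
Norbury: 0.3300×2.0 + 0.0200×4.2 + 0.3100×17.4 + 0.0500×34.7 + 0.2900×41.7 = 19.9660 per 10,000.
Dunmore: 0.3300×1.8 + 0.0200×3.2 + 0.3100×12.5 + 0.0500×24.3 + 0.2900×46.9 = 19.3490 per 10,000.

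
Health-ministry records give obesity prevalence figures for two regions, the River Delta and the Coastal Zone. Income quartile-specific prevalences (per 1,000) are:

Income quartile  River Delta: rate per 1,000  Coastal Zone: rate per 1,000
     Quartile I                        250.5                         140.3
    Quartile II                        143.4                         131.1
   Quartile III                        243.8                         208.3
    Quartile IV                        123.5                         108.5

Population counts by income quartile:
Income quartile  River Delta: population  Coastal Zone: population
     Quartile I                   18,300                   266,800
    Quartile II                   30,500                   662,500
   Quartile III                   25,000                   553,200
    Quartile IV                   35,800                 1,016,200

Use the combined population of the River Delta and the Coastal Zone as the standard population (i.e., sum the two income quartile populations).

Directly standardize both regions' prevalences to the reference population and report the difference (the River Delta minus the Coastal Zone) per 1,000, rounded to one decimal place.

Combined standard total = 2,608,300; weights = 0.1093, 0.2657, 0.2217, 0.4033.
The River Delta: 0.1093×250.5 + 0.2657×143.4 + 0.2217×243.8 + 0.4033×123.5 = 169.3367 per 1,000.
The Coastal Zone: 0.1093×140.3 + 0.2657×131.1 + 0.2217×208.3 + 0.4033×108.5 = 140.1039 per 1,000.
Difference = 169.3367 − 140.1039 = 29.2328.

29.2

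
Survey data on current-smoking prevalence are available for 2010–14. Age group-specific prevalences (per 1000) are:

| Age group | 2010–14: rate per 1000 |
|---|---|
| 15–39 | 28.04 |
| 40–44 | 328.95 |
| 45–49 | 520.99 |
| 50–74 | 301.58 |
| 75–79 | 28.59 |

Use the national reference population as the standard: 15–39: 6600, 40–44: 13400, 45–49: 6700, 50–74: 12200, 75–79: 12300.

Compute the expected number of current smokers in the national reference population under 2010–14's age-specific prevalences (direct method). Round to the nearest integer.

Expected current smokers = Σ (standard pop × age-specific rate ÷ 1000)
= 6600×28.04/1000 + 13400×328.95/1000 + 6700×520.99/1000 + 12200×301.58/1000 + 12300×28.59/1000
= 185.06 + 4407.93 + 3490.63 + 3679.28 + 351.66 = 12114.56.

12115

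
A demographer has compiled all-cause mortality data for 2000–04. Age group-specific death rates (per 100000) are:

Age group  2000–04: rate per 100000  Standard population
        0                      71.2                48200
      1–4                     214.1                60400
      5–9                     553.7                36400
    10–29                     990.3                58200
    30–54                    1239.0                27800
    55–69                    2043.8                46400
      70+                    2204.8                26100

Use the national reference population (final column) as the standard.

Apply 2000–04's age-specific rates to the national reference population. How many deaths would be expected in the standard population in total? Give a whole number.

2810

Expected deaths = Σ (standard pop × age-specific rate ÷ 100000)
= 48200×71.2/100000 + 60400×214.1/100000 + 36400×553.7/100000 + 58200×990.3/100000 + 27800×1239.0/100000 + 46400×2043.8/100000 + 26100×2204.8/100000
= 34.32 + 129.32 + 201.55 + 576.35 + 344.44 + 948.32 + 575.45 = 2809.75.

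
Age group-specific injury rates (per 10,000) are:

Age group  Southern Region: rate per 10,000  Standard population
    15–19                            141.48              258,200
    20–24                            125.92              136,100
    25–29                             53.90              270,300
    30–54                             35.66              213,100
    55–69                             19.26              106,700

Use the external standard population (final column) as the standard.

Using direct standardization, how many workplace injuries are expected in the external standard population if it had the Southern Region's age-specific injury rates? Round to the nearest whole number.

Expected workplace injuries = Σ (standard pop × age-specific rate ÷ 10,000)
= 258,200×141.48/10,000 + 136,100×125.92/10,000 + 270,300×53.90/10,000 + 213,100×35.66/10,000 + 106,700×19.26/10,000
= 3653.01 + 1713.77 + 1456.92 + 759.91 + 205.50 = 7789.12.

7789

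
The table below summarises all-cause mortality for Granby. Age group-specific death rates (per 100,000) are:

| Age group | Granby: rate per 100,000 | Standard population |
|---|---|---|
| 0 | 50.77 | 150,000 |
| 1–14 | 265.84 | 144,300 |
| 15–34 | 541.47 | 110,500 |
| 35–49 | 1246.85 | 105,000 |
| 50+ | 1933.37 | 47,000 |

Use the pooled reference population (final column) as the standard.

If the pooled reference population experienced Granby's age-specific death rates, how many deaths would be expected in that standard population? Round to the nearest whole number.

Expected deaths = Σ (standard pop × age-specific rate ÷ 100,000)
= 150,000×50.77/100,000 + 144,300×265.84/100,000 + 110,500×541.47/100,000 + 105,000×1246.85/100,000 + 47,000×1933.37/100,000
= 76.16 + 383.61 + 598.32 + 1309.19 + 908.68 = 3275.96.

3276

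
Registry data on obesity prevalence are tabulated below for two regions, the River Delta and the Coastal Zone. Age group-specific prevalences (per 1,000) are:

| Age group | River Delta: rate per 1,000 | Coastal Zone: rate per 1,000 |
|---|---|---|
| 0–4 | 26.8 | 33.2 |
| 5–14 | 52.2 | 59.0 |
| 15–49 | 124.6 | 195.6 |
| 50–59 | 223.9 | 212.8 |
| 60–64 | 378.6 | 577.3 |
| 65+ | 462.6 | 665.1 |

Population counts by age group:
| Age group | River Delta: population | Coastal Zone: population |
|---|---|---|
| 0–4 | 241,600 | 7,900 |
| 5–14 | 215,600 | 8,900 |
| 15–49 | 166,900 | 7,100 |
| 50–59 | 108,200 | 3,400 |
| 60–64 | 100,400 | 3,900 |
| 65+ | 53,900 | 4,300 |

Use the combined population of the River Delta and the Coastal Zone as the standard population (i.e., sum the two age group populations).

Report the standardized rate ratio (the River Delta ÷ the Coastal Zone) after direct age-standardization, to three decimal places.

0.738

Combined standard total = 922,100; weights = 0.2706, 0.2435, 0.1887, 0.1210, 0.1131, 0.0631.
The River Delta: 0.2706×26.8 + 0.2435×52.2 + 0.1887×124.6 + 0.1210×223.9 + 0.1131×378.6 + 0.0631×462.6 = 142.5924 per 1,000.
The Coastal Zone: 0.2706×33.2 + 0.2435×59.0 + 0.1887×195.6 + 0.1210×212.8 + 0.1131×577.3 + 0.0631×665.1 = 193.2903 per 1,000.
Ratio = 142.5924 ÷ 193.2903 = 0.73771.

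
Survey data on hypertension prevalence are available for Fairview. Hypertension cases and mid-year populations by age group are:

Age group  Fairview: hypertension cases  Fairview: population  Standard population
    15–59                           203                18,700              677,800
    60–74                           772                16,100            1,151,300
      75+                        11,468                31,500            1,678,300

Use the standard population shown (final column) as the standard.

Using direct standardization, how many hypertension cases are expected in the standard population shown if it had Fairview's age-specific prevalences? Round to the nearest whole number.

673571

Age-specific rates per 1,000 for Fairview: 10.856, 47.950, 364.063.
Expected hypertension cases = Σ (standard pop × age-specific rate ÷ 1,000)
= 677,800×10.856/1,000 + 1,151,300×47.950/1,000 + 1,678,300×364.063/1,000
= 7357.94 + 55205.19 + 611007.76 = 673570.89.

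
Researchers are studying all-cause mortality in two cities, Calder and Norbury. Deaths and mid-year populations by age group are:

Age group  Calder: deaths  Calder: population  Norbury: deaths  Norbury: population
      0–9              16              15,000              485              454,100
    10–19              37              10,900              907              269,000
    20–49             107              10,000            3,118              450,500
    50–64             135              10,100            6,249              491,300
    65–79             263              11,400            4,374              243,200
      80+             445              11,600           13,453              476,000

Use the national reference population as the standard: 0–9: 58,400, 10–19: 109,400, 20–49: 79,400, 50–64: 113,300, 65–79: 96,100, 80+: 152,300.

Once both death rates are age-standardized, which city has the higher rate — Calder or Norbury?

Calder

Age-specific rates per 100,000 for Calder: 106.67, 339.45, 1070.00, 1336.63, 2307.02, 3836.21.
For Norbury: 106.80, 337.17, 692.12, 1271.93, 1798.52, 2826.26.
Standard total = 608,900; weights = 0.0959, 0.1797, 0.1304, 0.1861, 0.1578, 0.2501.
Calder: 0.0959×106.67 + 0.1797×339.45 + 0.1304×1070.00 + 0.1861×1336.63 + 0.1578×2307.02 + 0.2501×3836.21 = 1783.0882 per 100,000.
Norbury: 0.0959×106.80 + 0.1797×337.17 + 0.1304×692.12 + 0.1861×1271.93 + 0.1578×1798.52 + 0.2501×2826.26 = 1388.5132 per 100,000.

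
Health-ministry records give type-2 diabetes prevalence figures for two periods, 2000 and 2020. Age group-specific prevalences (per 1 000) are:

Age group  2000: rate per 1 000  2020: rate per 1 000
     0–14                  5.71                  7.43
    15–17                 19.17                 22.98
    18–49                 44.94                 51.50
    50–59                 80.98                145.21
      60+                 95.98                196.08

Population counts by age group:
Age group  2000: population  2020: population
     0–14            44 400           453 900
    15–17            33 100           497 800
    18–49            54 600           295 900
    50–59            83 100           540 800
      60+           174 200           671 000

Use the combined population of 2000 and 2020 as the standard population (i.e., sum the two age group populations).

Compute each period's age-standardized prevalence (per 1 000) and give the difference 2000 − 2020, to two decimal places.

-45.58

Combined standard total = 2 848 800; weights = 0.1749, 0.1864, 0.1230, 0.2190, 0.2967.
2000: 0.1749×5.71 + 0.1864×19.17 + 0.1230×44.94 + 0.2190×80.98 + 0.2967×95.98 = 56.3114 per 1 000.
2020: 0.1749×7.43 + 0.1864×22.98 + 0.1230×51.50 + 0.2190×145.21 + 0.2967×196.08 = 101.8943 per 1 000.
Difference = 56.3114 − 101.8943 = -45.5829.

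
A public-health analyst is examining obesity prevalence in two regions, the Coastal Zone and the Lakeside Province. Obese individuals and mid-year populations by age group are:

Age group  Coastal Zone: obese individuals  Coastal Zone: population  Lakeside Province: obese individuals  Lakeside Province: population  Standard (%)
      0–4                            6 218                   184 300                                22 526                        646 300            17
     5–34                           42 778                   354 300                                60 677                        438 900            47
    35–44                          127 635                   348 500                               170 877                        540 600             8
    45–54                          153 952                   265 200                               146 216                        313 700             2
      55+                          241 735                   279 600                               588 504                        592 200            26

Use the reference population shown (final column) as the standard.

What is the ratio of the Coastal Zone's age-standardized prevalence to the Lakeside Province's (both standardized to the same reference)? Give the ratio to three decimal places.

0.902

Age-specific rates per 1 000 for the Coastal Zone: 33.738, 120.739, 366.241, 580.513, 864.574.
For the Lakeside Province: 34.854, 138.248, 316.088, 466.101, 993.759.
Standard weights: 0.17, 0.47, 0.08, 0.02, 0.26.
The Coastal Zone: 0.1700×33.738 + 0.4700×120.739 + 0.0800×366.241 + 0.0200×580.513 + 0.2600×864.574 = 328.1820 per 1 000.
The Lakeside Province: 0.1700×34.854 + 0.4700×138.248 + 0.0800×316.088 + 0.0200×466.101 + 0.2600×993.759 = 363.8880 per 1 000.
Ratio = 328.1820 ÷ 363.8880 = 0.90188.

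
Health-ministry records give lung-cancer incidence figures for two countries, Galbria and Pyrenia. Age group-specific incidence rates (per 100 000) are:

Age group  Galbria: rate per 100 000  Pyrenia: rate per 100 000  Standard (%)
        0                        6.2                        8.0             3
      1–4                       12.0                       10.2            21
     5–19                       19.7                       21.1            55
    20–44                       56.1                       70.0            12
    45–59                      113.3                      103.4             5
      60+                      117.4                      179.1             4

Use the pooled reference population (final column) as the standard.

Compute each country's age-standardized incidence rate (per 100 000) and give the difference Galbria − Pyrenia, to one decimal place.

-4.1

Standard weights: 0.03, 0.21, 0.55, 0.12, 0.05, 0.04.
Galbria: 0.0300×6.2 + 0.2100×12.0 + 0.5500×19.7 + 0.1200×56.1 + 0.0500×113.3 + 0.0400×117.4 = 30.6340 per 100 000.
Pyrenia: 0.0300×8.0 + 0.2100×10.2 + 0.5500×21.1 + 0.1200×70.0 + 0.0500×103.4 + 0.0400×179.1 = 34.7210 per 100 000.
Difference = 30.6340 − 34.7210 = -4.0870.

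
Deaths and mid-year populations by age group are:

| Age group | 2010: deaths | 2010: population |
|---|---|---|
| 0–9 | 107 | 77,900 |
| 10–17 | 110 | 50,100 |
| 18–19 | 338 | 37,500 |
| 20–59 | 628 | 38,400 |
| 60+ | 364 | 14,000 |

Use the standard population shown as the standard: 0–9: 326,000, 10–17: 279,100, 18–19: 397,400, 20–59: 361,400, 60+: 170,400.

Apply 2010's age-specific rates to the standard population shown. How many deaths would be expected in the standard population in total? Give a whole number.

Age-specific rates per 100,000 for 2010: 137.36, 219.56, 901.33, 1635.42, 2600.00.
Expected deaths = Σ (standard pop × age-specific rate ÷ 100,000)
= 326,000×137.36/100,000 + 279,100×219.56/100,000 + 397,400×901.33/100,000 + 361,400×1635.42/100,000 + 170,400×2600.00/100,000
= 447.78 + 612.79 + 3581.90 + 5910.40 + 4430.40 = 14983.27.

14983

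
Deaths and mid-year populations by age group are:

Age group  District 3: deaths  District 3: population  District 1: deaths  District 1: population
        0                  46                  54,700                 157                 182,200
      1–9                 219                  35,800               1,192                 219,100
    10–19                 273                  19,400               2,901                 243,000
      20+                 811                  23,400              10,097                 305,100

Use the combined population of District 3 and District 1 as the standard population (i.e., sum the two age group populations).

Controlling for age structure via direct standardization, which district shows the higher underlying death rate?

Age-specific rates per 1,000 for District 3: 0.841, 6.117, 14.072, 34.658.
For District 1: 0.862, 5.440, 11.938, 33.094.
Combined standard total = 1,082,700; weights = 0.2188, 0.2354, 0.2424, 0.3034.
District 3: 0.2188×0.841 + 0.2354×6.117 + 0.2424×14.072 + 0.3034×34.658 = 15.5502 per 1,000.
District 1: 0.2188×0.862 + 0.2354×5.440 + 0.2424×11.938 + 0.3034×33.094 = 14.4037 per 1,000.
The crude rates (10.12 vs 15.11) would put District 1 higher, but that reflects its age composition; once standardized to a common age structure, District 3 has the higher underlying rate.

District 3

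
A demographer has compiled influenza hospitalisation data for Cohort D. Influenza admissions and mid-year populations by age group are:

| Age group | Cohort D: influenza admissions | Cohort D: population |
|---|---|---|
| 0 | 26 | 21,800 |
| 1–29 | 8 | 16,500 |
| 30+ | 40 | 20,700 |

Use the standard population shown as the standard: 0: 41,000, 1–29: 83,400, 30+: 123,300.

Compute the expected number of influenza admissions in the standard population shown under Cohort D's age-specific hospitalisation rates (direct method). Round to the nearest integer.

Age-specific rates per 100,000 for Cohort D: 119.27, 48.48, 193.24.
Expected influenza admissions = Σ (standard pop × age-specific rate ÷ 100,000)
= 41,000×119.27/100,000 + 83,400×48.48/100,000 + 123,300×193.24/100,000
= 48.90 + 40.44 + 238.26 = 327.60.

328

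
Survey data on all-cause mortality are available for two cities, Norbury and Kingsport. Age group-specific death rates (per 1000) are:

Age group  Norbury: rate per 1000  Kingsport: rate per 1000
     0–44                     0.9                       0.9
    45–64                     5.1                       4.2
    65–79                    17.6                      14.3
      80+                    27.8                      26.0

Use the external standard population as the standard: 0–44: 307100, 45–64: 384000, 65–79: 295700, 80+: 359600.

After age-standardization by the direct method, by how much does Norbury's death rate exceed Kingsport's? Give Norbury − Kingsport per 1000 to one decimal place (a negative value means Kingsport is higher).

Standard total = 1346400; weights = 0.2281, 0.2852, 0.2196, 0.2671.
Norbury: 0.2281×0.9 + 0.2852×5.1 + 0.2196×17.6 + 0.2671×27.8 = 12.9501 per 1000.
Kingsport: 0.2281×0.9 + 0.2852×4.2 + 0.2196×14.3 + 0.2671×26.0 = 11.4879 per 1000.
Difference = 12.9501 − 11.4879 = 1.4622.

1.5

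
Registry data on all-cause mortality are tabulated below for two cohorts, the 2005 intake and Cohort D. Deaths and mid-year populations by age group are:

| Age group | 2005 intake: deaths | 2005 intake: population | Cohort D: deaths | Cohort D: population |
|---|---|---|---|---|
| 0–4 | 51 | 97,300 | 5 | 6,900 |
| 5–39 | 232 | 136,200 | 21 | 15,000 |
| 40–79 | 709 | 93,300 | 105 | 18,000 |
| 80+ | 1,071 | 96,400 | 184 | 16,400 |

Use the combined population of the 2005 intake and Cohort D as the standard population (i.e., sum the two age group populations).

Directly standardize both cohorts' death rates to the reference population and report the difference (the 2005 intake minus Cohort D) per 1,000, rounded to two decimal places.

0.44

Age-specific rates per 1,000 for the 2005 intake: 0.524, 1.703, 7.599, 11.110.
For Cohort D: 0.725, 1.400, 5.833, 11.220.
Combined standard total = 479,500; weights = 0.2173, 0.3153, 0.2321, 0.2352.
The 2005 intake: 0.2173×0.524 + 0.3153×1.703 + 0.2321×7.599 + 0.2352×11.110 = 5.0285 per 1,000.
Cohort D: 0.2173×0.725 + 0.3153×1.400 + 0.2321×5.833 + 0.2352×11.220 = 4.5923 per 1,000.
Difference = 5.0285 − 4.5923 = 0.4362.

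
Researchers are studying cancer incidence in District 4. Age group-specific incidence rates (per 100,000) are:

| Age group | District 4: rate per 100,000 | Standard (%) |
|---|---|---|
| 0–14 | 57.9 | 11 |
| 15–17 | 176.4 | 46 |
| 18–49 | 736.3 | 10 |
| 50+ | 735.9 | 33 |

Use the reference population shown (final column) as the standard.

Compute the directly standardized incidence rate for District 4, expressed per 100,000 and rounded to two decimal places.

403.99

Standard weights: 0.11, 0.46, 0.10, 0.33.
Standardized rate: 0.1100×57.9 + 0.4600×176.4 + 0.1000×736.3 + 0.3300×735.9 = 403.9900 per 100,000.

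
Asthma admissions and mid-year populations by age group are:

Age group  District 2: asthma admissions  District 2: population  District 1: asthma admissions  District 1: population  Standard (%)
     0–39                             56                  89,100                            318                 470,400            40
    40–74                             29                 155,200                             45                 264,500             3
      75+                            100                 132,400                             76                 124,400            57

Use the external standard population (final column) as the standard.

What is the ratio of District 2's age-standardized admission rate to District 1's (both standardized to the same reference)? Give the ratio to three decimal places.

Age-specific rates per 10,000 for District 2: 6.29, 1.87, 7.55.
For District 1: 6.76, 1.70, 6.11.
Standard weights: 0.40, 0.03, 0.57.
District 2: 0.4000×6.29 + 0.0300×1.87 + 0.5700×7.55 = 6.8752 per 10,000.
District 1: 0.4000×6.76 + 0.0300×1.70 + 0.5700×6.11 = 6.2374 per 10,000.
Ratio = 6.8752 ÷ 6.2374 = 1.10225.

1.102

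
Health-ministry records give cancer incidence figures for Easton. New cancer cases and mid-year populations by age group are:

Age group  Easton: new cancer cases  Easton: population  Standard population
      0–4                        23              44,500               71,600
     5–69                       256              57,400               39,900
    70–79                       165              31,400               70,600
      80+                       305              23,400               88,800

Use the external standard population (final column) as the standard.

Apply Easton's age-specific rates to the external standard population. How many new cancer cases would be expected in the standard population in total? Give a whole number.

1743

Age-specific rates per 100,000 for Easton: 51.69, 445.99, 525.48, 1303.42.
Expected new cancer cases = Σ (standard pop × age-specific rate ÷ 100,000)
= 71,600×51.69/100,000 + 39,900×445.99/100,000 + 70,600×525.48/100,000 + 88,800×1303.42/100,000
= 37.01 + 177.95 + 370.99 + 1157.44 = 1743.38.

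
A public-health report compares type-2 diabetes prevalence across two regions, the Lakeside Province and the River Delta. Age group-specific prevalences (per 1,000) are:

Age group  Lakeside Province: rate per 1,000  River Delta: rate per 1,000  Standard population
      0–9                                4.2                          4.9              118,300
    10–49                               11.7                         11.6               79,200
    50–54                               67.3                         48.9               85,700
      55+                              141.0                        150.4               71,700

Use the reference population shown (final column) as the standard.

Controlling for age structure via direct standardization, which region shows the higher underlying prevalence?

Standard total = 354,900; weights = 0.3333, 0.2232, 0.2415, 0.2020.
The Lakeside Province: 0.3333×4.2 + 0.2232×11.7 + 0.2415×67.3 + 0.2020×141.0 = 48.7484 per 1,000.
The River Delta: 0.3333×4.9 + 0.2232×11.6 + 0.2415×48.9 + 0.2020×150.4 = 46.4153 per 1,000.

Lakeside Province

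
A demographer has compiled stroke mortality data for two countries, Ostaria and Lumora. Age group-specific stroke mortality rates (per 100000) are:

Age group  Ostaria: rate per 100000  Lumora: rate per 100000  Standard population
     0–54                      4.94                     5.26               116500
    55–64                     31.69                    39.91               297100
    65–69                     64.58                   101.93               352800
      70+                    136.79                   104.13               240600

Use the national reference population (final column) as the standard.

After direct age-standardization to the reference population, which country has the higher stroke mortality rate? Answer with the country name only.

Lumora

Standard total = 1007000; weights = 0.1157, 0.2950, 0.3503, 0.2389.
Ostaria: 0.1157×4.94 + 0.2950×31.69 + 0.3503×64.58 + 0.2389×136.79 = 65.2295 per 100000.
Lumora: 0.1157×5.26 + 0.2950×39.91 + 0.3503×101.93 + 0.2389×104.13 = 72.9738 per 100000.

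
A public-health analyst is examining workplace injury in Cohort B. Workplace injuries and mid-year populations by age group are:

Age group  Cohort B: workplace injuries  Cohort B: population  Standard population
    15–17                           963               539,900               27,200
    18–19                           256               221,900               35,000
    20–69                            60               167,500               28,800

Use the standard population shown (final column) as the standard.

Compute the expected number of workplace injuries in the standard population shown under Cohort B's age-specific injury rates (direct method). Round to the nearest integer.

Age-specific rates per 10,000 for Cohort B: 17.84, 11.54, 3.58.
Expected workplace injuries = Σ (standard pop × age-specific rate ÷ 10,000)
= 27,200×17.84/10,000 + 35,000×11.54/10,000 + 28,800×3.58/10,000
= 48.52 + 40.38 + 10.32 = 99.21.

99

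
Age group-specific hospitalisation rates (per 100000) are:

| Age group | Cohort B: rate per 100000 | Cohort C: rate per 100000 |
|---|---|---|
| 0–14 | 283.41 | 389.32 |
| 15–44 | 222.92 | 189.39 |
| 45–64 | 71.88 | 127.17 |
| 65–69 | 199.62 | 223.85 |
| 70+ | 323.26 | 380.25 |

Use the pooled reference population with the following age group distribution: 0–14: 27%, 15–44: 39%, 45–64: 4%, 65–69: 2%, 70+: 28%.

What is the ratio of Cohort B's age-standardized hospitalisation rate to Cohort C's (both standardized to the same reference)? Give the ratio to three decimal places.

Standard weights: 0.27, 0.39, 0.04, 0.02, 0.28.
Cohort B: 0.2700×283.41 + 0.3900×222.92 + 0.0400×71.88 + 0.0200×199.62 + 0.2800×323.26 = 260.8399 per 100000.
Cohort C: 0.2700×389.32 + 0.3900×189.39 + 0.0400×127.17 + 0.0200×223.85 + 0.2800×380.25 = 295.0123 per 100000.
Ratio = 260.8399 ÷ 295.0123 = 0.88417.

0.884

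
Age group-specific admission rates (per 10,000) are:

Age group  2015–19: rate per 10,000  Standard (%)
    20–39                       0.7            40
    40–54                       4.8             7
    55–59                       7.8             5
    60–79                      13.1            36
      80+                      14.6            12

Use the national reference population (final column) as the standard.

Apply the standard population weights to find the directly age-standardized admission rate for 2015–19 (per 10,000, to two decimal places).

Standard weights: 0.40, 0.07, 0.05, 0.36, 0.12.
Standardized rate: 0.4000×0.7 + 0.0700×4.8 + 0.0500×7.8 + 0.3600×13.1 + 0.1200×14.6 = 7.4740 per 10,000.

7.47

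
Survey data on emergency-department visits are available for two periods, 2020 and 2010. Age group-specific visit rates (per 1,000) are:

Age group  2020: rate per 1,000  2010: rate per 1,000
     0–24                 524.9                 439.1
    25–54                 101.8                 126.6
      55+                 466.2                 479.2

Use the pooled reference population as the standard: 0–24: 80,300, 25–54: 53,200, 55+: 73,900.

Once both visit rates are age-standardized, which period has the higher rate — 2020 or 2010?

2020

Standard total = 207,400; weights = 0.3872, 0.2565, 0.3563.
2020: 0.3872×524.9 + 0.2565×101.8 + 0.3563×466.2 = 395.4552 per 1,000.
2010: 0.3872×439.1 + 0.2565×126.6 + 0.3563×479.2 = 373.2292 per 1,000.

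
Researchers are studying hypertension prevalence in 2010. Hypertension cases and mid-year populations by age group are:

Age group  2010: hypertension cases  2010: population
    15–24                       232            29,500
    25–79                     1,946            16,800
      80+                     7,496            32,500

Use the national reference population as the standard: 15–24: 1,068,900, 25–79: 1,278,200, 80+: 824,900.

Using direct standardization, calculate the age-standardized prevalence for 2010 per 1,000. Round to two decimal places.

Age-specific rates per 1,000 for 2010: 7.864, 115.833, 230.646.
Standard total = 3,172,000; weights = 0.3370, 0.4030, 0.2601.
Standardized rate: 0.3370×7.864 + 0.4030×115.833 + 0.2601×230.646 = 109.3078 per 1,000.

109.31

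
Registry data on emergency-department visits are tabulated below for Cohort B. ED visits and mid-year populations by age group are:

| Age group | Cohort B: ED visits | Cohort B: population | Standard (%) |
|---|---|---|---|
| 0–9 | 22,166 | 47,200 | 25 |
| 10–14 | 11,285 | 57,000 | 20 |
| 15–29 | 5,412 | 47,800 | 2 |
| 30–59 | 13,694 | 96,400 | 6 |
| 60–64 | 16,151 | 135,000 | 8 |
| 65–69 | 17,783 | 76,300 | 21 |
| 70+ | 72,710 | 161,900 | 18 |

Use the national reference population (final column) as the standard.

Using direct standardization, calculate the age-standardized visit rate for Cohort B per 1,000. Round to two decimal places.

307.14

Age-specific rates per 1,000 for Cohort B: 469.619, 197.982, 113.222, 142.054, 119.637, 233.067, 449.104.
Standard weights: 0.25, 0.20, 0.02, 0.06, 0.08, 0.21, 0.18.
Standardized rate: 0.2500×469.619 + 0.2000×197.982 + 0.0200×113.222 + 0.0600×142.054 + 0.0800×119.637 + 0.2100×233.067 + 0.1800×449.104 = 307.1426 per 1,000.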